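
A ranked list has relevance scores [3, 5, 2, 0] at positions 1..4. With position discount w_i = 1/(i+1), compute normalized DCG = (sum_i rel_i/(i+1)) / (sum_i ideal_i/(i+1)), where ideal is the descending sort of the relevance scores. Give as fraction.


Position discount weights w_i = 1/(i+1) for i=1..4:
Weights = [1/2, 1/3, 1/4, 1/5]
Actual relevance: [3, 5, 2, 0]
DCG = 3/2 + 5/3 + 2/4 + 0/5 = 11/3
Ideal relevance (sorted desc): [5, 3, 2, 0]
Ideal DCG = 5/2 + 3/3 + 2/4 + 0/5 = 4
nDCG = DCG / ideal_DCG = 11/3 / 4 = 11/12

11/12


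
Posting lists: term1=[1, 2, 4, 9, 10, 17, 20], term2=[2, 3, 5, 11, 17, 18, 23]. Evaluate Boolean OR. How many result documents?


Boolean OR: find union of posting lists
term1 docs: [1, 2, 4, 9, 10, 17, 20]
term2 docs: [2, 3, 5, 11, 17, 18, 23]
Union: [1, 2, 3, 4, 5, 9, 10, 11, 17, 18, 20, 23]
|union| = 12

12


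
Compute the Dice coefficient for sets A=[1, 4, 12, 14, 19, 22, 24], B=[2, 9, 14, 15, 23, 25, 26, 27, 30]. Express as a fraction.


A intersect B = [14]
|A intersect B| = 1
|A| = 7, |B| = 9
Dice = 2*1 / (7+9)
= 2 / 16 = 1/8

1/8


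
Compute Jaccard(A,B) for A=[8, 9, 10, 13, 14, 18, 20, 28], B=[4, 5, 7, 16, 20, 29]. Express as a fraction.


A intersect B = [20]
|A intersect B| = 1
A union B = [4, 5, 7, 8, 9, 10, 13, 14, 16, 18, 20, 28, 29]
|A union B| = 13
Jaccard = 1/13 = 1/13

1/13


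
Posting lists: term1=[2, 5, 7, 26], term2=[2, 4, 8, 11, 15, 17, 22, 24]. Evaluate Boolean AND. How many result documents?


Boolean AND: find intersection of posting lists
term1 docs: [2, 5, 7, 26]
term2 docs: [2, 4, 8, 11, 15, 17, 22, 24]
Intersection: [2]
|intersection| = 1

1


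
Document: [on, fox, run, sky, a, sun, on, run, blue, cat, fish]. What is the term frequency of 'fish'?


Document has 11 words
Scanning for 'fish':
Found at positions: [10]
Count = 1

1


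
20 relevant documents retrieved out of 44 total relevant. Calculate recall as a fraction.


Recall = retrieved_relevant / total_relevant
= 20 / 44
= 20 / (20 + 24)
= 5/11

5/11


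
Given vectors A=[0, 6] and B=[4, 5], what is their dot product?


Dot product = sum of element-wise products
A[0]*B[0] = 0*4 = 0
A[1]*B[1] = 6*5 = 30
Sum = 0 + 30 = 30

30


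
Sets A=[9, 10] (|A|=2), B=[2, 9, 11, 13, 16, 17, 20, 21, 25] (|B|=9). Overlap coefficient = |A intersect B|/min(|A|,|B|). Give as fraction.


A intersect B = [9]
|A intersect B| = 1
min(|A|, |B|) = min(2, 9) = 2
Overlap = 1 / 2 = 1/2

1/2


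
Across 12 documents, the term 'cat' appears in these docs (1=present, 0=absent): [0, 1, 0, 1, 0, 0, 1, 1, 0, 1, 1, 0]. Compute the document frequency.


Checking each document for 'cat':
Doc 1: absent
Doc 2: present
Doc 3: absent
Doc 4: present
Doc 5: absent
Doc 6: absent
Doc 7: present
Doc 8: present
Doc 9: absent
Doc 10: present
Doc 11: present
Doc 12: absent
df = sum of presences = 0 + 1 + 0 + 1 + 0 + 0 + 1 + 1 + 0 + 1 + 1 + 0 = 6

6


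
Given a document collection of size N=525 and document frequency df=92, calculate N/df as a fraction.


IDF ratio = N / df
= 525 / 92
= 525/92

525/92


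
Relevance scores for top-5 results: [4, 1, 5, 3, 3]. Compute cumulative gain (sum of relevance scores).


Cumulative Gain = sum of relevance scores
Position 1: rel=4, running sum=4
Position 2: rel=1, running sum=5
Position 3: rel=5, running sum=10
Position 4: rel=3, running sum=13
Position 5: rel=3, running sum=16
CG = 16

16


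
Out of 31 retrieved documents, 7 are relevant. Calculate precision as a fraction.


Precision = relevant_retrieved / total_retrieved
= 7 / 31
= 7 / (7 + 24)
= 7/31

7/31


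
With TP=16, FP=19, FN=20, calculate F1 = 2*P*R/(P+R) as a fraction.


F1 = 2 * P * R / (P + R)
P = TP/(TP+FP) = 16/35 = 16/35
R = TP/(TP+FN) = 16/36 = 4/9
2 * P * R = 2 * 16/35 * 4/9 = 128/315
P + R = 16/35 + 4/9 = 284/315
F1 = 128/315 / 284/315 = 32/71

32/71


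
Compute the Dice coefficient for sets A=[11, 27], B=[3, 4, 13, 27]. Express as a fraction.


A intersect B = [27]
|A intersect B| = 1
|A| = 2, |B| = 4
Dice = 2*1 / (2+4)
= 2 / 6 = 1/3

1/3


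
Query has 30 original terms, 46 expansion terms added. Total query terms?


Original terms: 30
Expansion terms: 46
Total = 30 + 46 = 76

76


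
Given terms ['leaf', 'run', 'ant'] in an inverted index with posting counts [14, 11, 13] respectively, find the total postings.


Summing posting list sizes:
'leaf': 14 postings
'run': 11 postings
'ant': 13 postings
Total = 14 + 11 + 13 = 38

38


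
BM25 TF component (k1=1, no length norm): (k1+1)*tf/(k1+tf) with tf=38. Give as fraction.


BM25 TF component = (k1+1)*tf / (k1+tf)
k1 = 1, tf = 38
Numerator = (1+1)*38 = 76
Denominator = 1 + 38 = 39
= 76/39 = 76/39

76/39


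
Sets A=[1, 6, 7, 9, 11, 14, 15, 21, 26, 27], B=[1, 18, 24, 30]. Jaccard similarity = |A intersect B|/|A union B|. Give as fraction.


A intersect B = [1]
|A intersect B| = 1
A union B = [1, 6, 7, 9, 11, 14, 15, 18, 21, 24, 26, 27, 30]
|A union B| = 13
Jaccard = 1/13 = 1/13

1/13


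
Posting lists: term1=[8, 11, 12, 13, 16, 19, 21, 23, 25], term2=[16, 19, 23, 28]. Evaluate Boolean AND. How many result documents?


Boolean AND: find intersection of posting lists
term1 docs: [8, 11, 12, 13, 16, 19, 21, 23, 25]
term2 docs: [16, 19, 23, 28]
Intersection: [16, 19, 23]
|intersection| = 3

3


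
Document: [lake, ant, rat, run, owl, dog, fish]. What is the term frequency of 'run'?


Document has 7 words
Scanning for 'run':
Found at positions: [3]
Count = 1

1


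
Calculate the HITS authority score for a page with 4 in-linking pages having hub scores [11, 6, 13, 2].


Authority = sum of hub scores of in-linkers
In-link 1: hub score = 11
In-link 2: hub score = 6
In-link 3: hub score = 13
In-link 4: hub score = 2
Authority = 11 + 6 + 13 + 2 = 32

32


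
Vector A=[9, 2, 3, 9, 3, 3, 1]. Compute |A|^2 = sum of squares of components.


|A|^2 = sum of squared components
A[0]^2 = 9^2 = 81
A[1]^2 = 2^2 = 4
A[2]^2 = 3^2 = 9
A[3]^2 = 9^2 = 81
A[4]^2 = 3^2 = 9
A[5]^2 = 3^2 = 9
A[6]^2 = 1^2 = 1
Sum = 81 + 4 + 9 + 81 + 9 + 9 + 1 = 194

194


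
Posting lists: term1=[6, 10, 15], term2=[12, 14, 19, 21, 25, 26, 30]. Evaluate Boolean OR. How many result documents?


Boolean OR: find union of posting lists
term1 docs: [6, 10, 15]
term2 docs: [12, 14, 19, 21, 25, 26, 30]
Union: [6, 10, 12, 14, 15, 19, 21, 25, 26, 30]
|union| = 10

10


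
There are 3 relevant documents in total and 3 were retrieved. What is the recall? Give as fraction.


Recall = retrieved_relevant / total_relevant
= 3 / 3
= 3 / (3 + 0)
= 1

1


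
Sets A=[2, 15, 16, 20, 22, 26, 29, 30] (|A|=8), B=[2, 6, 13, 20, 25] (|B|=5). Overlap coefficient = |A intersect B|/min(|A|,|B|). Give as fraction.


A intersect B = [2, 20]
|A intersect B| = 2
min(|A|, |B|) = min(8, 5) = 5
Overlap = 2 / 5 = 2/5

2/5


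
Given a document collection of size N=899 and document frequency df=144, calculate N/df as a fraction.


IDF ratio = N / df
= 899 / 144
= 899/144

899/144


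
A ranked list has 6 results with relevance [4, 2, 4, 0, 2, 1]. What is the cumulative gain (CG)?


Cumulative Gain = sum of relevance scores
Position 1: rel=4, running sum=4
Position 2: rel=2, running sum=6
Position 3: rel=4, running sum=10
Position 4: rel=0, running sum=10
Position 5: rel=2, running sum=12
Position 6: rel=1, running sum=13
CG = 13

13


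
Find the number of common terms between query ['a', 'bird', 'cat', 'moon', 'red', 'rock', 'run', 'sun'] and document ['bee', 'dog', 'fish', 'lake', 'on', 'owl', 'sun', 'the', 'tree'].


Query terms: ['a', 'bird', 'cat', 'moon', 'red', 'rock', 'run', 'sun']
Document terms: ['bee', 'dog', 'fish', 'lake', 'on', 'owl', 'sun', 'the', 'tree']
Common terms: ['sun']
Overlap count = 1

1


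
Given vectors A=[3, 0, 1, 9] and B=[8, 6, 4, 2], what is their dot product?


Dot product = sum of element-wise products
A[0]*B[0] = 3*8 = 24
A[1]*B[1] = 0*6 = 0
A[2]*B[2] = 1*4 = 4
A[3]*B[3] = 9*2 = 18
Sum = 24 + 0 + 4 + 18 = 46

46


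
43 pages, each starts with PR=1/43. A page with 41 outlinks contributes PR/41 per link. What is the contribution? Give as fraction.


Initial PR = 1/43 = 1/43
Outlinks = 41
Contribution per link = PR / outlinks
= 1/43 / 41
= 1/1763

1/1763


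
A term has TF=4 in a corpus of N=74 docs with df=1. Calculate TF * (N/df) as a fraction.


TF * (N/df)
= 4 * (74/1)
= 4 * 74
= 296

296


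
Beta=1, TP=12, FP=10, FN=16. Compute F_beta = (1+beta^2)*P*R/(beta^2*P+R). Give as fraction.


P = TP/(TP+FP) = 12/22 = 6/11
R = TP/(TP+FN) = 12/28 = 3/7
beta^2 = 1^2 = 1
(1 + beta^2) = 2
Numerator = (1+beta^2)*P*R = 36/77
Denominator = beta^2*P + R = 6/11 + 3/7 = 75/77
F_beta = 12/25

12/25


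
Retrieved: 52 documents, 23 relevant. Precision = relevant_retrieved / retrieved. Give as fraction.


Precision = relevant_retrieved / total_retrieved
= 23 / 52
= 23 / (23 + 29)
= 23/52

23/52


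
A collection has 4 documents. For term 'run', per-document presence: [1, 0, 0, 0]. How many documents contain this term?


Checking each document for 'run':
Doc 1: present
Doc 2: absent
Doc 3: absent
Doc 4: absent
df = sum of presences = 1 + 0 + 0 + 0 = 1

1


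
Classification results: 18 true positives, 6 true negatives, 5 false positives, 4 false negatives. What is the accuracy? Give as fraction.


Accuracy = (TP + TN) / (TP + TN + FP + FN)
TP + TN = 18 + 6 = 24
Total = 18 + 6 + 5 + 4 = 33
Accuracy = 24 / 33 = 8/11

8/11


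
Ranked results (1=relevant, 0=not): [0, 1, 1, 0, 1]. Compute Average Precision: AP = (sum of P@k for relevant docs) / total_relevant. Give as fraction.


Computing P@k for each relevant position:
Position 1: not relevant
Position 2: relevant, P@2 = 1/2 = 1/2
Position 3: relevant, P@3 = 2/3 = 2/3
Position 4: not relevant
Position 5: relevant, P@5 = 3/5 = 3/5
Sum of P@k = 1/2 + 2/3 + 3/5 = 53/30
AP = 53/30 / 3 = 53/90

53/90


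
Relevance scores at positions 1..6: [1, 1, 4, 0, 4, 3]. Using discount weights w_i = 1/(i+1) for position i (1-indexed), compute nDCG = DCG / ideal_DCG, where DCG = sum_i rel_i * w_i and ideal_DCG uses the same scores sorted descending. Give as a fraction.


Position discount weights w_i = 1/(i+1) for i=1..6:
Weights = [1/2, 1/3, 1/4, 1/5, 1/6, 1/7]
Actual relevance: [1, 1, 4, 0, 4, 3]
DCG = 1/2 + 1/3 + 4/4 + 0/5 + 4/6 + 3/7 = 41/14
Ideal relevance (sorted desc): [4, 4, 3, 1, 1, 0]
Ideal DCG = 4/2 + 4/3 + 3/4 + 1/5 + 1/6 + 0/7 = 89/20
nDCG = DCG / ideal_DCG = 41/14 / 89/20 = 410/623

410/623


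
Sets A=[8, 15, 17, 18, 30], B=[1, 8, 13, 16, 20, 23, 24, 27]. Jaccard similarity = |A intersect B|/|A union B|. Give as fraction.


A intersect B = [8]
|A intersect B| = 1
A union B = [1, 8, 13, 15, 16, 17, 18, 20, 23, 24, 27, 30]
|A union B| = 12
Jaccard = 1/12 = 1/12

1/12


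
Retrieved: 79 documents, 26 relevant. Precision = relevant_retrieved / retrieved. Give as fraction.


Precision = relevant_retrieved / total_retrieved
= 26 / 79
= 26 / (26 + 53)
= 26/79

26/79


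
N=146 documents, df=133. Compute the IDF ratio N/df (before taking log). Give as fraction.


IDF ratio = N / df
= 146 / 133
= 146/133

146/133


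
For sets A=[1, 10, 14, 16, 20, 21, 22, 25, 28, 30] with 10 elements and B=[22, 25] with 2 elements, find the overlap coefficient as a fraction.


A intersect B = [22, 25]
|A intersect B| = 2
min(|A|, |B|) = min(10, 2) = 2
Overlap = 2 / 2 = 1

1


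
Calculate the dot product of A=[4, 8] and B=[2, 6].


Dot product = sum of element-wise products
A[0]*B[0] = 4*2 = 8
A[1]*B[1] = 8*6 = 48
Sum = 8 + 48 = 56

56


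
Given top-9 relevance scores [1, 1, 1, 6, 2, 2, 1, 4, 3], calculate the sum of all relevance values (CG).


Cumulative Gain = sum of relevance scores
Position 1: rel=1, running sum=1
Position 2: rel=1, running sum=2
Position 3: rel=1, running sum=3
Position 4: rel=6, running sum=9
Position 5: rel=2, running sum=11
Position 6: rel=2, running sum=13
Position 7: rel=1, running sum=14
Position 8: rel=4, running sum=18
Position 9: rel=3, running sum=21
CG = 21

21


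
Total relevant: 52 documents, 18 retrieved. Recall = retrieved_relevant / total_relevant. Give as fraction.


Recall = retrieved_relevant / total_relevant
= 18 / 52
= 18 / (18 + 34)
= 9/26

9/26


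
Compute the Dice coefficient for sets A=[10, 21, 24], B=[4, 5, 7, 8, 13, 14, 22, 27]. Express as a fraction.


A intersect B = []
|A intersect B| = 0
|A| = 3, |B| = 8
Dice = 2*0 / (3+8)
= 0 / 11 = 0

0


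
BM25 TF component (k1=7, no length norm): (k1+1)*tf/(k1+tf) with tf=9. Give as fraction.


BM25 TF component = (k1+1)*tf / (k1+tf)
k1 = 7, tf = 9
Numerator = (7+1)*9 = 72
Denominator = 7 + 9 = 16
= 72/16 = 9/2

9/2


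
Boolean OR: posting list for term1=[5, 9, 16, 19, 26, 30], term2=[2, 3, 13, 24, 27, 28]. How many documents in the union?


Boolean OR: find union of posting lists
term1 docs: [5, 9, 16, 19, 26, 30]
term2 docs: [2, 3, 13, 24, 27, 28]
Union: [2, 3, 5, 9, 13, 16, 19, 24, 26, 27, 28, 30]
|union| = 12

12


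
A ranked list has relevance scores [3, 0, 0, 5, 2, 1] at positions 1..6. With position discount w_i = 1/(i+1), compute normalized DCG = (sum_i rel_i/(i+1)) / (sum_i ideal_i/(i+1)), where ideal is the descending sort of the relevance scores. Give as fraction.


Position discount weights w_i = 1/(i+1) for i=1..6:
Weights = [1/2, 1/3, 1/4, 1/5, 1/6, 1/7]
Actual relevance: [3, 0, 0, 5, 2, 1]
DCG = 3/2 + 0/3 + 0/4 + 5/5 + 2/6 + 1/7 = 125/42
Ideal relevance (sorted desc): [5, 3, 2, 1, 0, 0]
Ideal DCG = 5/2 + 3/3 + 2/4 + 1/5 + 0/6 + 0/7 = 21/5
nDCG = DCG / ideal_DCG = 125/42 / 21/5 = 625/882

625/882


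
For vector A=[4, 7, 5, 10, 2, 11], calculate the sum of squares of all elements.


|A|^2 = sum of squared components
A[0]^2 = 4^2 = 16
A[1]^2 = 7^2 = 49
A[2]^2 = 5^2 = 25
A[3]^2 = 10^2 = 100
A[4]^2 = 2^2 = 4
A[5]^2 = 11^2 = 121
Sum = 16 + 49 + 25 + 100 + 4 + 121 = 315

315


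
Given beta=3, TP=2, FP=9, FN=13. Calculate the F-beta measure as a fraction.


P = TP/(TP+FP) = 2/11 = 2/11
R = TP/(TP+FN) = 2/15 = 2/15
beta^2 = 3^2 = 9
(1 + beta^2) = 10
Numerator = (1+beta^2)*P*R = 8/33
Denominator = beta^2*P + R = 18/11 + 2/15 = 292/165
F_beta = 10/73

10/73


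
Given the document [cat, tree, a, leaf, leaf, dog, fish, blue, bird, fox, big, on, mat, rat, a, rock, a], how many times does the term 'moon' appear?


Document has 17 words
Scanning for 'moon':
Term not found in document
Count = 0

0


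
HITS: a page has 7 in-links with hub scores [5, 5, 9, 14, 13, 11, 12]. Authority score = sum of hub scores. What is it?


Authority = sum of hub scores of in-linkers
In-link 1: hub score = 5
In-link 2: hub score = 5
In-link 3: hub score = 9
In-link 4: hub score = 14
In-link 5: hub score = 13
In-link 6: hub score = 11
In-link 7: hub score = 12
Authority = 5 + 5 + 9 + 14 + 13 + 11 + 12 = 69

69


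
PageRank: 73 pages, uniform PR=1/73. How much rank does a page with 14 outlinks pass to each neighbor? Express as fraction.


Initial PR = 1/73 = 1/73
Outlinks = 14
Contribution per link = PR / outlinks
= 1/73 / 14
= 1/1022

1/1022


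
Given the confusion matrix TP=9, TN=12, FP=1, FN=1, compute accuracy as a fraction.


Accuracy = (TP + TN) / (TP + TN + FP + FN)
TP + TN = 9 + 12 = 21
Total = 9 + 12 + 1 + 1 = 23
Accuracy = 21 / 23 = 21/23

21/23


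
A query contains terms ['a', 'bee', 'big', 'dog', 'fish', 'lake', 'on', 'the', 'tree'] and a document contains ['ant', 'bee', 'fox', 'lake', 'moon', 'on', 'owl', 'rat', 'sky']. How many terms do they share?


Query terms: ['a', 'bee', 'big', 'dog', 'fish', 'lake', 'on', 'the', 'tree']
Document terms: ['ant', 'bee', 'fox', 'lake', 'moon', 'on', 'owl', 'rat', 'sky']
Common terms: ['bee', 'lake', 'on']
Overlap count = 3

3


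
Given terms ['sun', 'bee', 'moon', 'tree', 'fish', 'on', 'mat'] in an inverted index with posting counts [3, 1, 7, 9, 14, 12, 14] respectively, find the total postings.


Summing posting list sizes:
'sun': 3 postings
'bee': 1 postings
'moon': 7 postings
'tree': 9 postings
'fish': 14 postings
'on': 12 postings
'mat': 14 postings
Total = 3 + 1 + 7 + 9 + 14 + 12 + 14 = 60

60


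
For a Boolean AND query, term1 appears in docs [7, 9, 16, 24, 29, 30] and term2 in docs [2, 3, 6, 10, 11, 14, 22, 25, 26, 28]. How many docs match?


Boolean AND: find intersection of posting lists
term1 docs: [7, 9, 16, 24, 29, 30]
term2 docs: [2, 3, 6, 10, 11, 14, 22, 25, 26, 28]
Intersection: []
|intersection| = 0

0


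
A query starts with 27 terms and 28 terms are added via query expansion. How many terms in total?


Original terms: 27
Expansion terms: 28
Total = 27 + 28 = 55

55


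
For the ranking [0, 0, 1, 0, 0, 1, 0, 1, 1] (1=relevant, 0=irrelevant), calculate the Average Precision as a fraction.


Computing P@k for each relevant position:
Position 1: not relevant
Position 2: not relevant
Position 3: relevant, P@3 = 1/3 = 1/3
Position 4: not relevant
Position 5: not relevant
Position 6: relevant, P@6 = 2/6 = 1/3
Position 7: not relevant
Position 8: relevant, P@8 = 3/8 = 3/8
Position 9: relevant, P@9 = 4/9 = 4/9
Sum of P@k = 1/3 + 1/3 + 3/8 + 4/9 = 107/72
AP = 107/72 / 4 = 107/288

107/288


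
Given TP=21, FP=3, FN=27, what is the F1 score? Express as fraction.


F1 = 2 * P * R / (P + R)
P = TP/(TP+FP) = 21/24 = 7/8
R = TP/(TP+FN) = 21/48 = 7/16
2 * P * R = 2 * 7/8 * 7/16 = 49/64
P + R = 7/8 + 7/16 = 21/16
F1 = 49/64 / 21/16 = 7/12

7/12


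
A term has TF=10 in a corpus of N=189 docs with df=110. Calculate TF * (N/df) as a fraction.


TF * (N/df)
= 10 * (189/110)
= 10 * 189/110
= 189/11

189/11


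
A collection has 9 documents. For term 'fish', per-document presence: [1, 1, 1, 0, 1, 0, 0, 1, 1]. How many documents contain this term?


Checking each document for 'fish':
Doc 1: present
Doc 2: present
Doc 3: present
Doc 4: absent
Doc 5: present
Doc 6: absent
Doc 7: absent
Doc 8: present
Doc 9: present
df = sum of presences = 1 + 1 + 1 + 0 + 1 + 0 + 0 + 1 + 1 = 6

6


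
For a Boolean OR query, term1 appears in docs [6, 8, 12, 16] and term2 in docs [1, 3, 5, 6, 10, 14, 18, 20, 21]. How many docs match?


Boolean OR: find union of posting lists
term1 docs: [6, 8, 12, 16]
term2 docs: [1, 3, 5, 6, 10, 14, 18, 20, 21]
Union: [1, 3, 5, 6, 8, 10, 12, 14, 16, 18, 20, 21]
|union| = 12

12


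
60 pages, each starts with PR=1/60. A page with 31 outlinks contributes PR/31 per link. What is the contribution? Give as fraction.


Initial PR = 1/60 = 1/60
Outlinks = 31
Contribution per link = PR / outlinks
= 1/60 / 31
= 1/1860

1/1860


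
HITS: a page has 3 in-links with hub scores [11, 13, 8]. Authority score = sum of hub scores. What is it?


Authority = sum of hub scores of in-linkers
In-link 1: hub score = 11
In-link 2: hub score = 13
In-link 3: hub score = 8
Authority = 11 + 13 + 8 = 32

32


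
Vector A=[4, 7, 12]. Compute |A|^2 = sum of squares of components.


|A|^2 = sum of squared components
A[0]^2 = 4^2 = 16
A[1]^2 = 7^2 = 49
A[2]^2 = 12^2 = 144
Sum = 16 + 49 + 144 = 209

209


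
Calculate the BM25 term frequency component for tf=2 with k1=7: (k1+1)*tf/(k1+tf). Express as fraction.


BM25 TF component = (k1+1)*tf / (k1+tf)
k1 = 7, tf = 2
Numerator = (7+1)*2 = 16
Denominator = 7 + 2 = 9
= 16/9 = 16/9

16/9


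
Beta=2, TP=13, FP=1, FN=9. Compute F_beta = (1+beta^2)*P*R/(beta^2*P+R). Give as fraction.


P = TP/(TP+FP) = 13/14 = 13/14
R = TP/(TP+FN) = 13/22 = 13/22
beta^2 = 2^2 = 4
(1 + beta^2) = 5
Numerator = (1+beta^2)*P*R = 845/308
Denominator = beta^2*P + R = 26/7 + 13/22 = 663/154
F_beta = 65/102

65/102


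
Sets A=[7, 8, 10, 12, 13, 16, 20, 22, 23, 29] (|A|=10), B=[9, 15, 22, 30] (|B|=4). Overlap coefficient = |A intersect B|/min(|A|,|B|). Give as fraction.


A intersect B = [22]
|A intersect B| = 1
min(|A|, |B|) = min(10, 4) = 4
Overlap = 1 / 4 = 1/4

1/4


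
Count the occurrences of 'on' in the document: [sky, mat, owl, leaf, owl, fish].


Document has 6 words
Scanning for 'on':
Term not found in document
Count = 0

0


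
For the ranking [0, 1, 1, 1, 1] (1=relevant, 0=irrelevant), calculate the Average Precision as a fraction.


Computing P@k for each relevant position:
Position 1: not relevant
Position 2: relevant, P@2 = 1/2 = 1/2
Position 3: relevant, P@3 = 2/3 = 2/3
Position 4: relevant, P@4 = 3/4 = 3/4
Position 5: relevant, P@5 = 4/5 = 4/5
Sum of P@k = 1/2 + 2/3 + 3/4 + 4/5 = 163/60
AP = 163/60 / 4 = 163/240

163/240


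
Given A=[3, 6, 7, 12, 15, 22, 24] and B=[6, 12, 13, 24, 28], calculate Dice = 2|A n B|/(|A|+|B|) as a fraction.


A intersect B = [6, 12, 24]
|A intersect B| = 3
|A| = 7, |B| = 5
Dice = 2*3 / (7+5)
= 6 / 12 = 1/2

1/2


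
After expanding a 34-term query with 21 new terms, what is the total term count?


Original terms: 34
Expansion terms: 21
Total = 34 + 21 = 55

55


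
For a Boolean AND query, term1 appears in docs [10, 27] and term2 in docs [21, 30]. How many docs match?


Boolean AND: find intersection of posting lists
term1 docs: [10, 27]
term2 docs: [21, 30]
Intersection: []
|intersection| = 0

0


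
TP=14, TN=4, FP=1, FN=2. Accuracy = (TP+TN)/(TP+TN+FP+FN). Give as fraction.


Accuracy = (TP + TN) / (TP + TN + FP + FN)
TP + TN = 14 + 4 = 18
Total = 14 + 4 + 1 + 2 = 21
Accuracy = 18 / 21 = 6/7

6/7


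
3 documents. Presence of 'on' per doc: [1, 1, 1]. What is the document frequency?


Checking each document for 'on':
Doc 1: present
Doc 2: present
Doc 3: present
df = sum of presences = 1 + 1 + 1 = 3

3


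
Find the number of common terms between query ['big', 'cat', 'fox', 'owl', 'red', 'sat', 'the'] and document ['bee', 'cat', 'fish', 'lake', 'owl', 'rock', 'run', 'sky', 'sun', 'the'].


Query terms: ['big', 'cat', 'fox', 'owl', 'red', 'sat', 'the']
Document terms: ['bee', 'cat', 'fish', 'lake', 'owl', 'rock', 'run', 'sky', 'sun', 'the']
Common terms: ['cat', 'owl', 'the']
Overlap count = 3

3


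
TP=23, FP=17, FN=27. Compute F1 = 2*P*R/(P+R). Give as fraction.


F1 = 2 * P * R / (P + R)
P = TP/(TP+FP) = 23/40 = 23/40
R = TP/(TP+FN) = 23/50 = 23/50
2 * P * R = 2 * 23/40 * 23/50 = 529/1000
P + R = 23/40 + 23/50 = 207/200
F1 = 529/1000 / 207/200 = 23/45

23/45


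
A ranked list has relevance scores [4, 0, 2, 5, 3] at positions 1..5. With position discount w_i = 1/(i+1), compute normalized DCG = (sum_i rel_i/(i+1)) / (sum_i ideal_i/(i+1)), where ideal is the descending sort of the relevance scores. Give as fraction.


Position discount weights w_i = 1/(i+1) for i=1..5:
Weights = [1/2, 1/3, 1/4, 1/5, 1/6]
Actual relevance: [4, 0, 2, 5, 3]
DCG = 4/2 + 0/3 + 2/4 + 5/5 + 3/6 = 4
Ideal relevance (sorted desc): [5, 4, 3, 2, 0]
Ideal DCG = 5/2 + 4/3 + 3/4 + 2/5 + 0/6 = 299/60
nDCG = DCG / ideal_DCG = 4 / 299/60 = 240/299

240/299


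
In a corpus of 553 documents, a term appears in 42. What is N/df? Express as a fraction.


IDF ratio = N / df
= 553 / 42
= 79/6

79/6


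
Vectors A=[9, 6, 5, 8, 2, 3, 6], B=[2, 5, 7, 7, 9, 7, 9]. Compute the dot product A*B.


Dot product = sum of element-wise products
A[0]*B[0] = 9*2 = 18
A[1]*B[1] = 6*5 = 30
A[2]*B[2] = 5*7 = 35
A[3]*B[3] = 8*7 = 56
A[4]*B[4] = 2*9 = 18
A[5]*B[5] = 3*7 = 21
A[6]*B[6] = 6*9 = 54
Sum = 18 + 30 + 35 + 56 + 18 + 21 + 54 = 232

232


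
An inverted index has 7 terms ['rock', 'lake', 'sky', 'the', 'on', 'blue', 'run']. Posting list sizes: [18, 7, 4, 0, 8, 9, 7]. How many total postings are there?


Summing posting list sizes:
'rock': 18 postings
'lake': 7 postings
'sky': 4 postings
'the': 0 postings
'on': 8 postings
'blue': 9 postings
'run': 7 postings
Total = 18 + 7 + 4 + 0 + 8 + 9 + 7 = 53

53


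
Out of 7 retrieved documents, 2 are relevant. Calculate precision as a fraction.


Precision = relevant_retrieved / total_retrieved
= 2 / 7
= 2 / (2 + 5)
= 2/7

2/7


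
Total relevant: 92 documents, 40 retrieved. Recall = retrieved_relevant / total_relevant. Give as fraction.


Recall = retrieved_relevant / total_relevant
= 40 / 92
= 40 / (40 + 52)
= 10/23

10/23


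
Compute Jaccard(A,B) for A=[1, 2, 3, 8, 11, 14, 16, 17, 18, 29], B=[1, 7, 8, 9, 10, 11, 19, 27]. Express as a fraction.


A intersect B = [1, 8, 11]
|A intersect B| = 3
A union B = [1, 2, 3, 7, 8, 9, 10, 11, 14, 16, 17, 18, 19, 27, 29]
|A union B| = 15
Jaccard = 3/15 = 1/5

1/5


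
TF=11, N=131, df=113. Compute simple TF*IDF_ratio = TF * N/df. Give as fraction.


TF * (N/df)
= 11 * (131/113)
= 11 * 131/113
= 1441/113

1441/113


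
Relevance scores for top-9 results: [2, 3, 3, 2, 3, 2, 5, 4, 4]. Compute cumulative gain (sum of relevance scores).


Cumulative Gain = sum of relevance scores
Position 1: rel=2, running sum=2
Position 2: rel=3, running sum=5
Position 3: rel=3, running sum=8
Position 4: rel=2, running sum=10
Position 5: rel=3, running sum=13
Position 6: rel=2, running sum=15
Position 7: rel=5, running sum=20
Position 8: rel=4, running sum=24
Position 9: rel=4, running sum=28
CG = 28

28


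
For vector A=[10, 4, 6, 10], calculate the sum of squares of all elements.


|A|^2 = sum of squared components
A[0]^2 = 10^2 = 100
A[1]^2 = 4^2 = 16
A[2]^2 = 6^2 = 36
A[3]^2 = 10^2 = 100
Sum = 100 + 16 + 36 + 100 = 252

252


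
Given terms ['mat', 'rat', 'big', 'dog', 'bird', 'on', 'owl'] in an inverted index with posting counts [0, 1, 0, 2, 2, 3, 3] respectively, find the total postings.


Summing posting list sizes:
'mat': 0 postings
'rat': 1 postings
'big': 0 postings
'dog': 2 postings
'bird': 2 postings
'on': 3 postings
'owl': 3 postings
Total = 0 + 1 + 0 + 2 + 2 + 3 + 3 = 11

11


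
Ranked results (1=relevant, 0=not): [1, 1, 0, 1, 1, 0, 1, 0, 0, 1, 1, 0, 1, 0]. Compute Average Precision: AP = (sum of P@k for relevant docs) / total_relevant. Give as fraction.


Computing P@k for each relevant position:
Position 1: relevant, P@1 = 1/1 = 1
Position 2: relevant, P@2 = 2/2 = 1
Position 3: not relevant
Position 4: relevant, P@4 = 3/4 = 3/4
Position 5: relevant, P@5 = 4/5 = 4/5
Position 6: not relevant
Position 7: relevant, P@7 = 5/7 = 5/7
Position 8: not relevant
Position 9: not relevant
Position 10: relevant, P@10 = 6/10 = 3/5
Position 11: relevant, P@11 = 7/11 = 7/11
Position 12: not relevant
Position 13: relevant, P@13 = 8/13 = 8/13
Position 14: not relevant
Sum of P@k = 1 + 1 + 3/4 + 4/5 + 5/7 + 3/5 + 7/11 + 8/13 = 122443/20020
AP = 122443/20020 / 8 = 122443/160160

122443/160160


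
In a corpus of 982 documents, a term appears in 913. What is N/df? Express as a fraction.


IDF ratio = N / df
= 982 / 913
= 982/913

982/913


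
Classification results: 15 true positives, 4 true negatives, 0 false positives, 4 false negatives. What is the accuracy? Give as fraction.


Accuracy = (TP + TN) / (TP + TN + FP + FN)
TP + TN = 15 + 4 = 19
Total = 15 + 4 + 0 + 4 = 23
Accuracy = 19 / 23 = 19/23

19/23


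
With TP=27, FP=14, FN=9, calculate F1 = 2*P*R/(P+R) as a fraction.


F1 = 2 * P * R / (P + R)
P = TP/(TP+FP) = 27/41 = 27/41
R = TP/(TP+FN) = 27/36 = 3/4
2 * P * R = 2 * 27/41 * 3/4 = 81/82
P + R = 27/41 + 3/4 = 231/164
F1 = 81/82 / 231/164 = 54/77

54/77


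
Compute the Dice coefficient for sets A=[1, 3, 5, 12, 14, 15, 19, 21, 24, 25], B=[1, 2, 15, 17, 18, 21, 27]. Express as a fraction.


A intersect B = [1, 15, 21]
|A intersect B| = 3
|A| = 10, |B| = 7
Dice = 2*3 / (10+7)
= 6 / 17 = 6/17

6/17


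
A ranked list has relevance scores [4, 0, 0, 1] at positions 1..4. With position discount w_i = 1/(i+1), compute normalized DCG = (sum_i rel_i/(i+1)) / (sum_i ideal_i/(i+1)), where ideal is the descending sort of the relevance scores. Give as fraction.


Position discount weights w_i = 1/(i+1) for i=1..4:
Weights = [1/2, 1/3, 1/4, 1/5]
Actual relevance: [4, 0, 0, 1]
DCG = 4/2 + 0/3 + 0/4 + 1/5 = 11/5
Ideal relevance (sorted desc): [4, 1, 0, 0]
Ideal DCG = 4/2 + 1/3 + 0/4 + 0/5 = 7/3
nDCG = DCG / ideal_DCG = 11/5 / 7/3 = 33/35

33/35


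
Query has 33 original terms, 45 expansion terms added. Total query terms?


Original terms: 33
Expansion terms: 45
Total = 33 + 45 = 78

78


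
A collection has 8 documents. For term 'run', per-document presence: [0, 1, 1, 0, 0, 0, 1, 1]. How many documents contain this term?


Checking each document for 'run':
Doc 1: absent
Doc 2: present
Doc 3: present
Doc 4: absent
Doc 5: absent
Doc 6: absent
Doc 7: present
Doc 8: present
df = sum of presences = 0 + 1 + 1 + 0 + 0 + 0 + 1 + 1 = 4

4


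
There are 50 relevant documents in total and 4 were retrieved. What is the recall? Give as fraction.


Recall = retrieved_relevant / total_relevant
= 4 / 50
= 4 / (4 + 46)
= 2/25

2/25


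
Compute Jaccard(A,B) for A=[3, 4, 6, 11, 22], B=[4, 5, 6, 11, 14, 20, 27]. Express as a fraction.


A intersect B = [4, 6, 11]
|A intersect B| = 3
A union B = [3, 4, 5, 6, 11, 14, 20, 22, 27]
|A union B| = 9
Jaccard = 3/9 = 1/3

1/3


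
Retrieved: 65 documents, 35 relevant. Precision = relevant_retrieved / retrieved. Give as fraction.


Precision = relevant_retrieved / total_retrieved
= 35 / 65
= 35 / (35 + 30)
= 7/13

7/13


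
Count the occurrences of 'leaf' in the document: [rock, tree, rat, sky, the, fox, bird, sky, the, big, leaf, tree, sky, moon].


Document has 14 words
Scanning for 'leaf':
Found at positions: [10]
Count = 1

1


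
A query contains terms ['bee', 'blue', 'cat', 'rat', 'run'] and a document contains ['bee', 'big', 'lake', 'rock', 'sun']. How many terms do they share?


Query terms: ['bee', 'blue', 'cat', 'rat', 'run']
Document terms: ['bee', 'big', 'lake', 'rock', 'sun']
Common terms: ['bee']
Overlap count = 1

1


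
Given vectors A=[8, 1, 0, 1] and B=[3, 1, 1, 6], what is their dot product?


Dot product = sum of element-wise products
A[0]*B[0] = 8*3 = 24
A[1]*B[1] = 1*1 = 1
A[2]*B[2] = 0*1 = 0
A[3]*B[3] = 1*6 = 6
Sum = 24 + 1 + 0 + 6 = 31

31


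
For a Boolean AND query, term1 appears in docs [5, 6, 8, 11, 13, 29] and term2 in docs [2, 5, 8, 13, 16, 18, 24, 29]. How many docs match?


Boolean AND: find intersection of posting lists
term1 docs: [5, 6, 8, 11, 13, 29]
term2 docs: [2, 5, 8, 13, 16, 18, 24, 29]
Intersection: [5, 8, 13, 29]
|intersection| = 4

4


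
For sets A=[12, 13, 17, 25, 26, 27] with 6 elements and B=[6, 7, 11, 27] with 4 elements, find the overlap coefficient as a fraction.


A intersect B = [27]
|A intersect B| = 1
min(|A|, |B|) = min(6, 4) = 4
Overlap = 1 / 4 = 1/4

1/4


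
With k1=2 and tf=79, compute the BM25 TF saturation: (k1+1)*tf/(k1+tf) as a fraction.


BM25 TF component = (k1+1)*tf / (k1+tf)
k1 = 2, tf = 79
Numerator = (2+1)*79 = 237
Denominator = 2 + 79 = 81
= 237/81 = 79/27

79/27


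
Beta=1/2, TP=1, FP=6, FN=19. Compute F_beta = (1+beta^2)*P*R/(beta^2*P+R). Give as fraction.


P = TP/(TP+FP) = 1/7 = 1/7
R = TP/(TP+FN) = 1/20 = 1/20
beta^2 = 1/2^2 = 1/4
(1 + beta^2) = 5/4
Numerator = (1+beta^2)*P*R = 1/112
Denominator = beta^2*P + R = 1/28 + 1/20 = 3/35
F_beta = 5/48

5/48


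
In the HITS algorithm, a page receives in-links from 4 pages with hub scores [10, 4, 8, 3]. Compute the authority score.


Authority = sum of hub scores of in-linkers
In-link 1: hub score = 10
In-link 2: hub score = 4
In-link 3: hub score = 8
In-link 4: hub score = 3
Authority = 10 + 4 + 8 + 3 = 25

25


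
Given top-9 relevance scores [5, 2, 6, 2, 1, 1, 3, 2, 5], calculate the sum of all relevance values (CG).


Cumulative Gain = sum of relevance scores
Position 1: rel=5, running sum=5
Position 2: rel=2, running sum=7
Position 3: rel=6, running sum=13
Position 4: rel=2, running sum=15
Position 5: rel=1, running sum=16
Position 6: rel=1, running sum=17
Position 7: rel=3, running sum=20
Position 8: rel=2, running sum=22
Position 9: rel=5, running sum=27
CG = 27

27


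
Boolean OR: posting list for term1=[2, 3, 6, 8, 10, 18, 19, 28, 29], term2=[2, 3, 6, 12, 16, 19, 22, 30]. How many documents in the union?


Boolean OR: find union of posting lists
term1 docs: [2, 3, 6, 8, 10, 18, 19, 28, 29]
term2 docs: [2, 3, 6, 12, 16, 19, 22, 30]
Union: [2, 3, 6, 8, 10, 12, 16, 18, 19, 22, 28, 29, 30]
|union| = 13

13


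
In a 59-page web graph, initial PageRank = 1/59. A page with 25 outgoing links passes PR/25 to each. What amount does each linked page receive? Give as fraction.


Initial PR = 1/59 = 1/59
Outlinks = 25
Contribution per link = PR / outlinks
= 1/59 / 25
= 1/1475

1/1475


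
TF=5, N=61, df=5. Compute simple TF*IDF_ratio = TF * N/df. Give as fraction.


TF * (N/df)
= 5 * (61/5)
= 5 * 61/5
= 61

61


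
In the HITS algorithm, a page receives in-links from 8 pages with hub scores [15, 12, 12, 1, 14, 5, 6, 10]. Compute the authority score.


Authority = sum of hub scores of in-linkers
In-link 1: hub score = 15
In-link 2: hub score = 12
In-link 3: hub score = 12
In-link 4: hub score = 1
In-link 5: hub score = 14
In-link 6: hub score = 5
In-link 7: hub score = 6
In-link 8: hub score = 10
Authority = 15 + 12 + 12 + 1 + 14 + 5 + 6 + 10 = 75

75


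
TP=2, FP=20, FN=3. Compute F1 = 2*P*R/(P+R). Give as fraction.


F1 = 2 * P * R / (P + R)
P = TP/(TP+FP) = 2/22 = 1/11
R = TP/(TP+FN) = 2/5 = 2/5
2 * P * R = 2 * 1/11 * 2/5 = 4/55
P + R = 1/11 + 2/5 = 27/55
F1 = 4/55 / 27/55 = 4/27

4/27


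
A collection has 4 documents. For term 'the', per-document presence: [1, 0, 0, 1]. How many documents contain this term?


Checking each document for 'the':
Doc 1: present
Doc 2: absent
Doc 3: absent
Doc 4: present
df = sum of presences = 1 + 0 + 0 + 1 = 2

2


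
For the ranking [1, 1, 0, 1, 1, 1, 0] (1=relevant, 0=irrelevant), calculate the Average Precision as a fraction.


Computing P@k for each relevant position:
Position 1: relevant, P@1 = 1/1 = 1
Position 2: relevant, P@2 = 2/2 = 1
Position 3: not relevant
Position 4: relevant, P@4 = 3/4 = 3/4
Position 5: relevant, P@5 = 4/5 = 4/5
Position 6: relevant, P@6 = 5/6 = 5/6
Position 7: not relevant
Sum of P@k = 1 + 1 + 3/4 + 4/5 + 5/6 = 263/60
AP = 263/60 / 5 = 263/300

263/300


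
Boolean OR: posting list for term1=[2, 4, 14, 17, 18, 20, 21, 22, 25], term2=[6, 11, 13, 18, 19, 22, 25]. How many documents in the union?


Boolean OR: find union of posting lists
term1 docs: [2, 4, 14, 17, 18, 20, 21, 22, 25]
term2 docs: [6, 11, 13, 18, 19, 22, 25]
Union: [2, 4, 6, 11, 13, 14, 17, 18, 19, 20, 21, 22, 25]
|union| = 13

13


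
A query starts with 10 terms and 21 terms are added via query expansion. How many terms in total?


Original terms: 10
Expansion terms: 21
Total = 10 + 21 = 31

31


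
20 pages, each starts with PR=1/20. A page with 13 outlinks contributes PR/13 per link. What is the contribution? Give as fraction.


Initial PR = 1/20 = 1/20
Outlinks = 13
Contribution per link = PR / outlinks
= 1/20 / 13
= 1/260

1/260


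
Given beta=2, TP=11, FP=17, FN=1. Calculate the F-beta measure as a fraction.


P = TP/(TP+FP) = 11/28 = 11/28
R = TP/(TP+FN) = 11/12 = 11/12
beta^2 = 2^2 = 4
(1 + beta^2) = 5
Numerator = (1+beta^2)*P*R = 605/336
Denominator = beta^2*P + R = 11/7 + 11/12 = 209/84
F_beta = 55/76

55/76


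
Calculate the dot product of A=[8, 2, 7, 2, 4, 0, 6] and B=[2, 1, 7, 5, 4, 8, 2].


Dot product = sum of element-wise products
A[0]*B[0] = 8*2 = 16
A[1]*B[1] = 2*1 = 2
A[2]*B[2] = 7*7 = 49
A[3]*B[3] = 2*5 = 10
A[4]*B[4] = 4*4 = 16
A[5]*B[5] = 0*8 = 0
A[6]*B[6] = 6*2 = 12
Sum = 16 + 2 + 49 + 10 + 16 + 0 + 12 = 105

105


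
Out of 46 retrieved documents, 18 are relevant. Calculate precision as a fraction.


Precision = relevant_retrieved / total_retrieved
= 18 / 46
= 18 / (18 + 28)
= 9/23

9/23


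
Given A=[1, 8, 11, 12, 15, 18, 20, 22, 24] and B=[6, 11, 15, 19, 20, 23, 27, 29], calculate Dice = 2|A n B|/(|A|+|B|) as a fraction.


A intersect B = [11, 15, 20]
|A intersect B| = 3
|A| = 9, |B| = 8
Dice = 2*3 / (9+8)
= 6 / 17 = 6/17

6/17


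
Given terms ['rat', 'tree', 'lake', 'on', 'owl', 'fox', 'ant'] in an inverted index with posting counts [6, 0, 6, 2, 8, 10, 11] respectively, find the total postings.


Summing posting list sizes:
'rat': 6 postings
'tree': 0 postings
'lake': 6 postings
'on': 2 postings
'owl': 8 postings
'fox': 10 postings
'ant': 11 postings
Total = 6 + 0 + 6 + 2 + 8 + 10 + 11 = 43

43


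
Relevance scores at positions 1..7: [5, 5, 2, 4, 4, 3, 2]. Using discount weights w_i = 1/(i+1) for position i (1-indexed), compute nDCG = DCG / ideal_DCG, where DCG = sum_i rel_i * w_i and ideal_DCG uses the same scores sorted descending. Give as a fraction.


Position discount weights w_i = 1/(i+1) for i=1..7:
Weights = [1/2, 1/3, 1/4, 1/5, 1/6, 1/7, 1/8]
Actual relevance: [5, 5, 2, 4, 4, 3, 2]
DCG = 5/2 + 5/3 + 2/4 + 4/5 + 4/6 + 3/7 + 2/8 = 2861/420
Ideal relevance (sorted desc): [5, 5, 4, 4, 3, 2, 2]
Ideal DCG = 5/2 + 5/3 + 4/4 + 4/5 + 3/6 + 2/7 + 2/8 = 2941/420
nDCG = DCG / ideal_DCG = 2861/420 / 2941/420 = 2861/2941

2861/2941


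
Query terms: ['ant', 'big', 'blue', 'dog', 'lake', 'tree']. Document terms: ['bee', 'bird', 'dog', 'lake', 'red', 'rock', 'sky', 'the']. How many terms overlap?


Query terms: ['ant', 'big', 'blue', 'dog', 'lake', 'tree']
Document terms: ['bee', 'bird', 'dog', 'lake', 'red', 'rock', 'sky', 'the']
Common terms: ['dog', 'lake']
Overlap count = 2

2


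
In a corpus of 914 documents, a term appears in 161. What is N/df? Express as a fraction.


IDF ratio = N / df
= 914 / 161
= 914/161

914/161


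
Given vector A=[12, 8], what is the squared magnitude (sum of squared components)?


|A|^2 = sum of squared components
A[0]^2 = 12^2 = 144
A[1]^2 = 8^2 = 64
Sum = 144 + 64 = 208

208


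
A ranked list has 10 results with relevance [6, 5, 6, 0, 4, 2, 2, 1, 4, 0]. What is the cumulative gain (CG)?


Cumulative Gain = sum of relevance scores
Position 1: rel=6, running sum=6
Position 2: rel=5, running sum=11
Position 3: rel=6, running sum=17
Position 4: rel=0, running sum=17
Position 5: rel=4, running sum=21
Position 6: rel=2, running sum=23
Position 7: rel=2, running sum=25
Position 8: rel=1, running sum=26
Position 9: rel=4, running sum=30
Position 10: rel=0, running sum=30
CG = 30

30


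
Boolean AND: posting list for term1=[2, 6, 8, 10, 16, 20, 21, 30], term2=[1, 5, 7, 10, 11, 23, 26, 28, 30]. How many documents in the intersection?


Boolean AND: find intersection of posting lists
term1 docs: [2, 6, 8, 10, 16, 20, 21, 30]
term2 docs: [1, 5, 7, 10, 11, 23, 26, 28, 30]
Intersection: [10, 30]
|intersection| = 2

2


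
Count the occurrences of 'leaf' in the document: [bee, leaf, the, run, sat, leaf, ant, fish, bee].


Document has 9 words
Scanning for 'leaf':
Found at positions: [1, 5]
Count = 2

2


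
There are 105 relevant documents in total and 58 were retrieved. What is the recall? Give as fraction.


Recall = retrieved_relevant / total_relevant
= 58 / 105
= 58 / (58 + 47)
= 58/105

58/105


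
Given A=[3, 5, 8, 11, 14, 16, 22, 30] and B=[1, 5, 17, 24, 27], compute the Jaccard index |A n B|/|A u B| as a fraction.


A intersect B = [5]
|A intersect B| = 1
A union B = [1, 3, 5, 8, 11, 14, 16, 17, 22, 24, 27, 30]
|A union B| = 12
Jaccard = 1/12 = 1/12

1/12


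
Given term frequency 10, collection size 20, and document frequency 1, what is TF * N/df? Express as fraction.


TF * (N/df)
= 10 * (20/1)
= 10 * 20
= 200

200


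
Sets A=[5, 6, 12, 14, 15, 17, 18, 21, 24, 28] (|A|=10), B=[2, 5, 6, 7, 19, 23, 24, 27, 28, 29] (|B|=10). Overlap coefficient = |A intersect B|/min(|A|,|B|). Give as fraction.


A intersect B = [5, 6, 24, 28]
|A intersect B| = 4
min(|A|, |B|) = min(10, 10) = 10
Overlap = 4 / 10 = 2/5

2/5


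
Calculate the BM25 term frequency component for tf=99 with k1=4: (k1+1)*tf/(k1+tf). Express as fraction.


BM25 TF component = (k1+1)*tf / (k1+tf)
k1 = 4, tf = 99
Numerator = (4+1)*99 = 495
Denominator = 4 + 99 = 103
= 495/103 = 495/103

495/103


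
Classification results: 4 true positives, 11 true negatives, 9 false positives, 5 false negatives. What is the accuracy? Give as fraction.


Accuracy = (TP + TN) / (TP + TN + FP + FN)
TP + TN = 4 + 11 = 15
Total = 4 + 11 + 9 + 5 = 29
Accuracy = 15 / 29 = 15/29

15/29
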